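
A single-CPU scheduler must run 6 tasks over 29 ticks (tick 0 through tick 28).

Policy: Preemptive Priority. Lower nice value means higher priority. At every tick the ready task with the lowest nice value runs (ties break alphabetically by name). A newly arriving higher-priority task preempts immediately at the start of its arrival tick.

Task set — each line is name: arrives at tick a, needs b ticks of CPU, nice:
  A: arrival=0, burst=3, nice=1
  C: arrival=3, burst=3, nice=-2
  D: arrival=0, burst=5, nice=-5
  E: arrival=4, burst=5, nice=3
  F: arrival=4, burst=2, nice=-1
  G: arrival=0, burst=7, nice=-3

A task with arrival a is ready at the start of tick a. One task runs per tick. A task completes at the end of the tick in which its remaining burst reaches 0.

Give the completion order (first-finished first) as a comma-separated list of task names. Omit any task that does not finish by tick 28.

t=0: ready={A,D,G} → run D
t=1: ready={A,D,G} → run D
t=2: ready={A,D,G} → run D
t=3: ready={A,C,D,G} → run D
t=4: ready={A,C,D,E,F,G} → run D
t=5: ready={A,C,E,F,G} → run G
t=6: ready={A,C,E,F,G} → run G
t=7: ready={A,C,E,F,G} → run G
t=8: ready={A,C,E,F,G} → run G
t=9: ready={A,C,E,F,G} → run G
t=10: ready={A,C,E,F,G} → run G
t=11: ready={A,C,E,F,G} → run G
t=12: ready={A,C,E,F} → run C
t=13: ready={A,C,E,F} → run C
t=14: ready={A,C,E,F} → run C
t=15: ready={A,E,F} → run F
t=16: ready={A,E,F} → run F
t=17: ready={A,E} → run A
t=18: ready={A,E} → run A
t=19: ready={A,E} → run A
t=20: ready={E} → run E
t=21: ready={E} → run E
t=22: ready={E} → run E
t=23: ready={E} → run E
t=24: ready={E} → run E
t=25: (idle)
t=26: (idle)
t=27: (idle)
t=28: (idle)

completion order = D, G, C, F, A, E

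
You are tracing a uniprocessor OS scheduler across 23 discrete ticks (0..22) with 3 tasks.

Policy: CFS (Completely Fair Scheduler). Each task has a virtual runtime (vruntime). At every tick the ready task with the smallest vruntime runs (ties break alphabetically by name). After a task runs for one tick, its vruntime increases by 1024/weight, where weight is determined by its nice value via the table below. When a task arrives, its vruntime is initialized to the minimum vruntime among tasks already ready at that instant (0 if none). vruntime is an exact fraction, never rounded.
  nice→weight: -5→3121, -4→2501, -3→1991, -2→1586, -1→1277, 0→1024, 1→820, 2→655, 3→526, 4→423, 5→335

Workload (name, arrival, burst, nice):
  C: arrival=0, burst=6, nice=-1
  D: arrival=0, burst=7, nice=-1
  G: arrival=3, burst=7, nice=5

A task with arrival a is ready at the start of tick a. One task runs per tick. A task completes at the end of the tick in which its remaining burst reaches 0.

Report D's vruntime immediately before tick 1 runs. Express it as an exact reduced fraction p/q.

t=0: vr[C=0 D=0] → run C
t=1: vr[C=1024/1277 D=0] → run D
t=2: vr[C=1024/1277 D=1024/1277] → run C
t=3: vr[C=2048/1277 D=1024/1277 G=1024/1277] → run D
t=4: vr[C=2048/1277 D=2048/1277 G=1024/1277] → run G
t=5: vr[C=2048/1277 D=2048/1277 G=1650688/427795] → run C
t=6: vr[C=3072/1277 D=2048/1277 G=1650688/427795] → run D
t=7: vr[C=3072/1277 D=3072/1277 G=1650688/427795] → run C
t=8: vr[C=4096/1277 D=3072/1277 G=1650688/427795] → run D
t=9: vr[C=4096/1277 D=4096/1277 G=1650688/427795] → run C
t=10: vr[C=5120/1277 D=4096/1277 G=1650688/427795] → run D
t=11: vr[C=5120/1277 D=5120/1277 G=1650688/427795] → run G
t=12: vr[C=5120/1277 D=5120/1277 G=2958336/427795] → run C
t=13: vr[D=5120/1277 G=2958336/427795] → run D
t=14: vr[D=6144/1277 G=2958336/427795] → run D
t=15: vr[G=2958336/427795] → run G
t=16: vr[G=4265984/427795] → run G
t=17: vr[G=5573632/427795] → run G
t=18: vr[G=1376256/85559] → run G
t=19: vr[G=8188928/427795] → run G
t=20: (idle)
t=21: (idle)
t=22: (idle)

vruntime(D, start of tick 1) = 0/1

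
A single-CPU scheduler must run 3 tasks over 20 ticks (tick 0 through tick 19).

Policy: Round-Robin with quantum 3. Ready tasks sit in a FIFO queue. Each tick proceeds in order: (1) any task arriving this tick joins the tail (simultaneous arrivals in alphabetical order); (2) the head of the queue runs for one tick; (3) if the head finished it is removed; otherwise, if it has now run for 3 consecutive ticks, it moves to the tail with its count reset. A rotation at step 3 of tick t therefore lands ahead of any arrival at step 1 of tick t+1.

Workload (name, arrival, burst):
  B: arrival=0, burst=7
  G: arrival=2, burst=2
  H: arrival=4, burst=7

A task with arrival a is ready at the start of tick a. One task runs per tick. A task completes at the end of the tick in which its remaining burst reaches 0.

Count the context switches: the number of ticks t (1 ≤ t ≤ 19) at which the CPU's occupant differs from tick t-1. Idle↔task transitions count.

context switches = 6

t=0: queue=[B] q_used=0 → run B
t=1: queue=[B] q_used=1 → run B
t=2: queue=[B,G] q_used=2 → run B
t=3: queue=[G,B] q_used=0 → run G
t=4: queue=[G,B,H] q_used=1 → run G
t=5: queue=[B,H] q_used=0 → run B
t=6: queue=[B,H] q_used=1 → run B
t=7: queue=[B,H] q_used=2 → run B
t=8: queue=[H,B] q_used=0 → run H
t=9: queue=[H,B] q_used=1 → run H
t=10: queue=[H,B] q_used=2 → run H
t=11: queue=[B,H] q_used=0 → run B
t=12: queue=[H] q_used=0 → run H
t=13: queue=[H] q_used=1 → run H
t=14: queue=[H] q_used=2 → run H
t=15: queue=[H] q_used=0 → run H
t=16: (idle)
t=17: (idle)
t=18: (idle)
t=19: (idle)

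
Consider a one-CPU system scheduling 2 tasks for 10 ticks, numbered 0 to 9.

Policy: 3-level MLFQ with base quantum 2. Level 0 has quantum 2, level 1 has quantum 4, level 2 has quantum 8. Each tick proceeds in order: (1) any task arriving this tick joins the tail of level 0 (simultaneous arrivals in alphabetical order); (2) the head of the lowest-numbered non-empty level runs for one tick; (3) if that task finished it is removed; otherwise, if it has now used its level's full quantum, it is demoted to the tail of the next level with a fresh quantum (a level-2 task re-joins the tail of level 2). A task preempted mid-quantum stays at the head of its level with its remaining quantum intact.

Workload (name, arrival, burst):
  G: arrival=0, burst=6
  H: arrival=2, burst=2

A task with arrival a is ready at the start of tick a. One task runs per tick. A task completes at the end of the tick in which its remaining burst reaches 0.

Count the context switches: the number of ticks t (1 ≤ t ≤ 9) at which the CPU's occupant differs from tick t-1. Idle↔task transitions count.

t=0: L0/L1/L2 = G/-/- → run G
t=1: L0/L1/L2 = G/-/- → run G
t=2: L0/L1/L2 = H/G/- → run H
t=3: L0/L1/L2 = H/G/- → run H
t=4: L0/L1/L2 = -/G/- → run G
t=5: L0/L1/L2 = -/G/- → run G
t=6: L0/L1/L2 = -/G/- → run G
t=7: L0/L1/L2 = -/G/- → run G
t=8: (idle)
t=9: (idle)

context switches = 3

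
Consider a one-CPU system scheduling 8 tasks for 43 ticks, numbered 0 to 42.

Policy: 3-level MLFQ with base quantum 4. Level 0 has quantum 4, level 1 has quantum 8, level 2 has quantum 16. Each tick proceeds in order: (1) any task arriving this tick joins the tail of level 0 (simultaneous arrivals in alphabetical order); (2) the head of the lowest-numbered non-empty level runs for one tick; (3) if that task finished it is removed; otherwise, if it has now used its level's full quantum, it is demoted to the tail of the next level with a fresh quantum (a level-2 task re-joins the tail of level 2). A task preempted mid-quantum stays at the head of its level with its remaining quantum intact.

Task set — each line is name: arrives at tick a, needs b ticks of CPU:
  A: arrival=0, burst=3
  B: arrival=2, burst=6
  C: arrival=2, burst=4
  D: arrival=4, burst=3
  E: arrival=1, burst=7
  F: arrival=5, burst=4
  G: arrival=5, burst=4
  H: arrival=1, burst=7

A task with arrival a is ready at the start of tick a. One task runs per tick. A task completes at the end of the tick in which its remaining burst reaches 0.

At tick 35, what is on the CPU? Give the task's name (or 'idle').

running at tick 35 = H

t=0: L0/L1/L2 = A/-/- → run A
t=1: L0/L1/L2 = AEH/-/- → run A
t=2: L0/L1/L2 = AEHBC/-/- → run A
t=3: L0/L1/L2 = EHBC/-/- → run E
t=4: L0/L1/L2 = EHBCD/-/- → run E
t=5: L0/L1/L2 = EHBCDFG/-/- → run E
t=6: L0/L1/L2 = EHBCDFG/-/- → run E
t=7: L0/L1/L2 = HBCDFG/E/- → run H
t=8: L0/L1/L2 = HBCDFG/E/- → run H
t=9: L0/L1/L2 = HBCDFG/E/- → run H
t=10: L0/L1/L2 = HBCDFG/E/- → run H
t=11: L0/L1/L2 = BCDFG/EH/- → run B
t=12: L0/L1/L2 = BCDFG/EH/- → run B
t=13: L0/L1/L2 = BCDFG/EH/- → run B
t=14: L0/L1/L2 = BCDFG/EH/- → run B
t=15: L0/L1/L2 = CDFG/EHB/- → run C
t=16: L0/L1/L2 = CDFG/EHB/- → run C
t=17: L0/L1/L2 = CDFG/EHB/- → run C
t=18: L0/L1/L2 = CDFG/EHB/- → run C
t=19: L0/L1/L2 = DFG/EHB/- → run D
t=20: L0/L1/L2 = DFG/EHB/- → run D
t=21: L0/L1/L2 = DFG/EHB/- → run D
t=22: L0/L1/L2 = FG/EHB/- → run F
t=23: L0/L1/L2 = FG/EHB/- → run F
t=24: L0/L1/L2 = FG/EHB/- → run F
t=25: L0/L1/L2 = FG/EHB/- → run F
t=26: L0/L1/L2 = G/EHB/- → run G
t=27: L0/L1/L2 = G/EHB/- → run G
t=28: L0/L1/L2 = G/EHB/- → run G
t=29: L0/L1/L2 = G/EHB/- → run G
t=30: L0/L1/L2 = -/EHB/- → run E
t=31: L0/L1/L2 = -/EHB/- → run E
t=32: L0/L1/L2 = -/EHB/- → run E
t=33: L0/L1/L2 = -/HB/- → run H
t=34: L0/L1/L2 = -/HB/- → run H
t=35: L0/L1/L2 = -/HB/- → run H
t=36: L0/L1/L2 = -/B/- → run B
t=37: L0/L1/L2 = -/B/- → run B
t=38: (idle)
t=39: (idle)
t=40: (idle)
t=41: (idle)
t=42: (idle)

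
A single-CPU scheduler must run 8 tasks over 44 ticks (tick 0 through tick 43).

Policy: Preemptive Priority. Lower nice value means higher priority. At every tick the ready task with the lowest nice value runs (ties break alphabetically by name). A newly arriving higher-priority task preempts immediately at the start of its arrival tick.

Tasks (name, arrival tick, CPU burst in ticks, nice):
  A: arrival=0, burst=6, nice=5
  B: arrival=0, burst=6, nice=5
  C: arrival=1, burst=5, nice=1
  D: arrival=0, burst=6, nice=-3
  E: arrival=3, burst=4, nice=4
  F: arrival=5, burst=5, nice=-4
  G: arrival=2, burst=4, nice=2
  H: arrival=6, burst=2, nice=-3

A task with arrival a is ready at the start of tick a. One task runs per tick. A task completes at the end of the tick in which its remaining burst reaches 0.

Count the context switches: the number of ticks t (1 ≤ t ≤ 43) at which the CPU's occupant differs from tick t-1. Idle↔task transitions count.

context switches = 9

t=0: ready={A,B,D} → run D
t=1: ready={A,B,C,D} → run D
t=2: ready={A,B,C,D,G} → run D
t=3: ready={A,B,C,D,E,G} → run D
t=4: ready={A,B,C,D,E,G} → run D
t=5: ready={A,B,C,D,E,F,G} → run F
t=6: ready={A,B,C,D,E,F,G,H} → run F
t=7: ready={A,B,C,D,E,F,G,H} → run F
t=8: ready={A,B,C,D,E,F,G,H} → run F
t=9: ready={A,B,C,D,E,F,G,H} → run F
t=10: ready={A,B,C,D,E,G,H} → run D
t=11: ready={A,B,C,E,G,H} → run H
t=12: ready={A,B,C,E,G,H} → run H
t=13: ready={A,B,C,E,G} → run C
t=14: ready={A,B,C,E,G} → run C
t=15: ready={A,B,C,E,G} → run C
t=16: ready={A,B,C,E,G} → run C
t=17: ready={A,B,C,E,G} → run C
t=18: ready={A,B,E,G} → run G
t=19: ready={A,B,E,G} → run G
t=20: ready={A,B,E,G} → run G
t=21: ready={A,B,E,G} → run G
t=22: ready={A,B,E} → run E
t=23: ready={A,B,E} → run E
t=24: ready={A,B,E} → run E
t=25: ready={A,B,E} → run E
t=26: ready={A,B} → run A
t=27: ready={A,B} → run A
t=28: ready={A,B} → run A
t=29: ready={A,B} → run A
t=30: ready={A,B} → run A
t=31: ready={A,B} → run A
t=32: ready={B} → run B
t=33: ready={B} → run B
t=34: ready={B} → run B
t=35: ready={B} → run B
t=36: ready={B} → run B
t=37: ready={B} → run B
t=38: (idle)
t=39: (idle)
t=40: (idle)
t=41: (idle)
t=42: (idle)
t=43: (idle)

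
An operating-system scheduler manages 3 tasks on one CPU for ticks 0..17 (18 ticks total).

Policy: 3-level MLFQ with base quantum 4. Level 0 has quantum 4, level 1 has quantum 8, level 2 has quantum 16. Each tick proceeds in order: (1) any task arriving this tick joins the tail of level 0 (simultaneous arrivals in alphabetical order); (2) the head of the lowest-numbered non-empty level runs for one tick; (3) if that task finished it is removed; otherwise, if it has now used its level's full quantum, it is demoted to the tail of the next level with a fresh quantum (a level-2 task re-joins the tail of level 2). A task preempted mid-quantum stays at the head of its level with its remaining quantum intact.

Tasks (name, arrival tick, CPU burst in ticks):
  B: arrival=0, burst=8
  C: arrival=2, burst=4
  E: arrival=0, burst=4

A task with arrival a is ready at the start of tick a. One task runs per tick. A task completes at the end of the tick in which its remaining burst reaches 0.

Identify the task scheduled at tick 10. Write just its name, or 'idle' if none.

t=0: L0/L1/L2 = BE/-/- → run B
t=1: L0/L1/L2 = BE/-/- → run B
t=2: L0/L1/L2 = BEC/-/- → run B
t=3: L0/L1/L2 = BEC/-/- → run B
t=4: L0/L1/L2 = EC/B/- → run E
t=5: L0/L1/L2 = EC/B/- → run E
t=6: L0/L1/L2 = EC/B/- → run E
t=7: L0/L1/L2 = EC/B/- → run E
t=8: L0/L1/L2 = C/B/- → run C
t=9: L0/L1/L2 = C/B/- → run C
t=10: L0/L1/L2 = C/B/- → run C
t=11: L0/L1/L2 = C/B/- → run C
t=12: L0/L1/L2 = -/B/- → run B
t=13: L0/L1/L2 = -/B/- → run B
t=14: L0/L1/L2 = -/B/- → run B
t=15: L0/L1/L2 = -/B/- → run B
t=16: (idle)
t=17: (idle)

running at tick 10 = C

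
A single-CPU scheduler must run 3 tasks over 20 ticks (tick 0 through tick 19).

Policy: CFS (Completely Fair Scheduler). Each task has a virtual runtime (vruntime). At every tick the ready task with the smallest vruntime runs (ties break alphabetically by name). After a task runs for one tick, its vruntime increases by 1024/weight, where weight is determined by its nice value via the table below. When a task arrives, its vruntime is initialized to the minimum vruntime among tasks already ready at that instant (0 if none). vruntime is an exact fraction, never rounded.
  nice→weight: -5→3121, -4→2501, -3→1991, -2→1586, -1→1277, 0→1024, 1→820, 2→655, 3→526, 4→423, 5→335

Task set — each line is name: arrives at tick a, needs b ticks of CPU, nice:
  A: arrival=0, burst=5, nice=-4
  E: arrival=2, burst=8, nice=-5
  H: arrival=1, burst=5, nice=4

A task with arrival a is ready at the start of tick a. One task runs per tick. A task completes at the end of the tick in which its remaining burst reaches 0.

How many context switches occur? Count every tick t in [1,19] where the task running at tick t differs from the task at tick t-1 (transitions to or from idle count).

context switches = 11

t=0: vr[A=0] → run A
t=1: vr[A=1024/2501 H=1024/2501] → run A
t=2: vr[A=2048/2501 E=1024/2501 H=1024/2501] → run E
t=3: vr[A=2048/2501 E=5756928/7805621 H=1024/2501] → run H
t=4: vr[A=2048/2501 E=5756928/7805621 H=2994176/1057923] → run E
t=5: vr[A=2048/2501 E=8317952/7805621 H=2994176/1057923] → run A
t=6: vr[A=3072/2501 E=8317952/7805621 H=2994176/1057923] → run E
t=7: vr[A=3072/2501 E=10878976/7805621 H=2994176/1057923] → run A
t=8: vr[A=4096/2501 E=10878976/7805621 H=2994176/1057923] → run E
t=9: vr[A=4096/2501 E=13440000/7805621 H=2994176/1057923] → run A
t=10: vr[E=13440000/7805621 H=2994176/1057923] → run E
t=11: vr[E=16001024/7805621 H=2994176/1057923] → run E
t=12: vr[E=18562048/7805621 H=2994176/1057923] → run E
t=13: vr[E=21123072/7805621 H=2994176/1057923] → run E
t=14: vr[H=2994176/1057923] → run H
t=15: vr[H=5555200/1057923] → run H
t=16: vr[H=2705408/352641] → run H
t=17: vr[H=10677248/1057923] → run H
t=18: (idle)
t=19: (idle)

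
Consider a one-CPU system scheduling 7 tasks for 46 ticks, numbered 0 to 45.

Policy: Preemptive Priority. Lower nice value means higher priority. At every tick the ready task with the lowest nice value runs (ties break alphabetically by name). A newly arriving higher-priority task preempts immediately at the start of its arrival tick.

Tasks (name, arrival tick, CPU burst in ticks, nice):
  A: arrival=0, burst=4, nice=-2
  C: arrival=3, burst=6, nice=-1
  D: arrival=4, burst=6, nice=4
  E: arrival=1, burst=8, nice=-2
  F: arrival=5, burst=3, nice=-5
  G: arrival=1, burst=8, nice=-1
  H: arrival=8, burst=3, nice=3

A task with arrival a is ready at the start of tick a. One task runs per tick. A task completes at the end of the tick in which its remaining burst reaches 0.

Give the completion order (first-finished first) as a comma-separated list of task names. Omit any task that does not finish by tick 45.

completion order = A, F, E, C, G, H, D

t=0: ready={A} → run A
t=1: ready={A,E,G} → run A
t=2: ready={A,E,G} → run A
t=3: ready={A,C,E,G} → run A
t=4: ready={C,D,E,G} → run E
t=5: ready={C,D,E,F,G} → run F
t=6: ready={C,D,E,F,G} → run F
t=7: ready={C,D,E,F,G} → run F
t=8: ready={C,D,E,G,H} → run E
t=9: ready={C,D,E,G,H} → run E
t=10: ready={C,D,E,G,H} → run E
t=11: ready={C,D,E,G,H} → run E
t=12: ready={C,D,E,G,H} → run E
t=13: ready={C,D,E,G,H} → run E
t=14: ready={C,D,E,G,H} → run E
t=15: ready={C,D,G,H} → run C
t=16: ready={C,D,G,H} → run C
t=17: ready={C,D,G,H} → run C
t=18: ready={C,D,G,H} → run C
t=19: ready={C,D,G,H} → run C
t=20: ready={C,D,G,H} → run C
t=21: ready={D,G,H} → run G
t=22: ready={D,G,H} → run G
t=23: ready={D,G,H} → run G
t=24: ready={D,G,H} → run G
t=25: ready={D,G,H} → run G
t=26: ready={D,G,H} → run G
t=27: ready={D,G,H} → run G
t=28: ready={D,G,H} → run G
t=29: ready={D,H} → run H
t=30: ready={D,H} → run H
t=31: ready={D,H} → run H
t=32: ready={D} → run D
t=33: ready={D} → run D
t=34: ready={D} → run D
t=35: ready={D} → run D
t=36: ready={D} → run D
t=37: ready={D} → run D
t=38: (idle)
t=39: (idle)
t=40: (idle)
t=41: (idle)
t=42: (idle)
t=43: (idle)
t=44: (idle)
t=45: (idle)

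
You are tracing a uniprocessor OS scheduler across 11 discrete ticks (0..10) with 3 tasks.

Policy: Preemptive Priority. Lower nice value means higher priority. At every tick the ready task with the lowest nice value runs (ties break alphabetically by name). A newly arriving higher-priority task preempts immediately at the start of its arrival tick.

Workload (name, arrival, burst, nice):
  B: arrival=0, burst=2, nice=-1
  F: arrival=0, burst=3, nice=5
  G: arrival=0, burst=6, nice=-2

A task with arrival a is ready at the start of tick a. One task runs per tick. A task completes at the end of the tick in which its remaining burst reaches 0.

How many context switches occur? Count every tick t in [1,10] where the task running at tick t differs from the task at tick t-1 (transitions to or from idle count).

t=0: ready={B,F,G} → run G
t=1: ready={B,F,G} → run G
t=2: ready={B,F,G} → run G
t=3: ready={B,F,G} → run G
t=4: ready={B,F,G} → run G
t=5: ready={B,F,G} → run G
t=6: ready={B,F} → run B
t=7: ready={B,F} → run B
t=8: ready={F} → run F
t=9: ready={F} → run F
t=10: ready={F} → run F

context switches = 2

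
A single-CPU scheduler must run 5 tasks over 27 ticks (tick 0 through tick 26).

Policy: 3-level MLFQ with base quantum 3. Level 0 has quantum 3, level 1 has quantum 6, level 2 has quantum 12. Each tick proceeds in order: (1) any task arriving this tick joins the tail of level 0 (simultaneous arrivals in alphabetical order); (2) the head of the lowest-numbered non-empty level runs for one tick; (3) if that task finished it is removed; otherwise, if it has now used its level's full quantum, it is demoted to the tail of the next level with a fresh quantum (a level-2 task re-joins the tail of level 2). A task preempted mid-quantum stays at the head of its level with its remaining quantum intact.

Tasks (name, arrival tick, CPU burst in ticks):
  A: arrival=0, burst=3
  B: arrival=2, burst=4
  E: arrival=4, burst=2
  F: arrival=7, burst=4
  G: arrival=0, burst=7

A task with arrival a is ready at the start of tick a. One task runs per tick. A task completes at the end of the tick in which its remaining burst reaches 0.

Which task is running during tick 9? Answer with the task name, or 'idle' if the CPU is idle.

running at tick 9 = E

t=0: L0/L1/L2 = AG/-/- → run A
t=1: L0/L1/L2 = AG/-/- → run A
t=2: L0/L1/L2 = AGB/-/- → run A
t=3: L0/L1/L2 = GB/-/- → run G
t=4: L0/L1/L2 = GBE/-/- → run G
t=5: L0/L1/L2 = GBE/-/- → run G
t=6: L0/L1/L2 = BE/G/- → run B
t=7: L0/L1/L2 = BEF/G/- → run B
t=8: L0/L1/L2 = BEF/G/- → run B
t=9: L0/L1/L2 = EF/GB/- → run E
t=10: L0/L1/L2 = EF/GB/- → run E
t=11: L0/L1/L2 = F/GB/- → run F
t=12: L0/L1/L2 = F/GB/- → run F
t=13: L0/L1/L2 = F/GB/- → run F
t=14: L0/L1/L2 = -/GBF/- → run G
t=15: L0/L1/L2 = -/GBF/- → run G
t=16: L0/L1/L2 = -/GBF/- → run G
t=17: L0/L1/L2 = -/GBF/- → run G
t=18: L0/L1/L2 = -/BF/- → run B
t=19: L0/L1/L2 = -/F/- → run F
t=20: (idle)
t=21: (idle)
t=22: (idle)
t=23: (idle)
t=24: (idle)
t=25: (idle)
t=26: (idle)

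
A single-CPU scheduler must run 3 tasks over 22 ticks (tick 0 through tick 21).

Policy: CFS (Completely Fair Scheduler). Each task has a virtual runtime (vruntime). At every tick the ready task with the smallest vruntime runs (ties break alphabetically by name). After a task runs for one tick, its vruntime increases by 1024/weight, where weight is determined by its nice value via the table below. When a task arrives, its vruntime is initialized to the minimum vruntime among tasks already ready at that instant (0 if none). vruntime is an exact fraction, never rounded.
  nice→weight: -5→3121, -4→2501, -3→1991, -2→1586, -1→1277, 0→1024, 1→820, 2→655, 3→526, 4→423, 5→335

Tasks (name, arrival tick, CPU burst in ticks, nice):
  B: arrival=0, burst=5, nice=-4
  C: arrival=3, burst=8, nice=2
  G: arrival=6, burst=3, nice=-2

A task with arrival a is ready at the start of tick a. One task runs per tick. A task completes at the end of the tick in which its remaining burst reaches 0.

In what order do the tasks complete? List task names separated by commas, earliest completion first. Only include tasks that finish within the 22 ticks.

completion order = B, G, C

t=0: vr[B=0] → run B
t=1: vr[B=1024/2501] → run B
t=2: vr[B=2048/2501] → run B
t=3: vr[B=3072/2501 C=3072/2501] → run B
t=4: vr[B=4096/2501 C=3072/2501] → run C
t=5: vr[B=4096/2501 C=4573184/1638155] → run B
t=6: vr[C=4573184/1638155 G=4573184/1638155] → run C
t=7: vr[C=7134208/1638155 G=4573184/1638155] → run G
t=8: vr[C=7134208/1638155 G=73201152/21296015] → run G
t=9: vr[C=7134208/1638155 G=86950912/21296015] → run G
t=10: vr[C=7134208/1638155] → run C
t=11: vr[C=9695232/1638155] → run C
t=12: vr[C=12256256/1638155] → run C
t=13: vr[C=2963456/327631] → run C
t=14: vr[C=17378304/1638155] → run C
t=15: vr[C=19939328/1638155] → run C
t=16: (idle)
t=17: (idle)
t=18: (idle)
t=19: (idle)
t=20: (idle)
t=21: (idle)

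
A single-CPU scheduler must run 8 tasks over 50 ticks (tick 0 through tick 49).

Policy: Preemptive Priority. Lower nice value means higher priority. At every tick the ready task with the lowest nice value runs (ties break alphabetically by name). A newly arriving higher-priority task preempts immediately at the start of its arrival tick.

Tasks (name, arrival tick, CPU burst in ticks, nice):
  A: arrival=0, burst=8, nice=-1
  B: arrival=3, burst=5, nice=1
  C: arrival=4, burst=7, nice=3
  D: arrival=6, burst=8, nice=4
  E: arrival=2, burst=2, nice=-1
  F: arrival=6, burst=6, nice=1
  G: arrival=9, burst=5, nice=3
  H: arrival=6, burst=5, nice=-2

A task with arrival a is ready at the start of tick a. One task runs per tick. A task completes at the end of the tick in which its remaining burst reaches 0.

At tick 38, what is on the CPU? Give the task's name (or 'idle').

t=0: ready={A} → run A
t=1: ready={A} → run A
t=2: ready={A,E} → run A
t=3: ready={A,B,E} → run A
t=4: ready={A,B,C,E} → run A
t=5: ready={A,B,C,E} → run A
t=6: ready={A,B,C,D,E,F,H} → run H
t=7: ready={A,B,C,D,E,F,H} → run H
t=8: ready={A,B,C,D,E,F,H} → run H
t=9: ready={A,B,C,D,E,F,G,H} → run H
t=10: ready={A,B,C,D,E,F,G,H} → run H
t=11: ready={A,B,C,D,E,F,G} → run A
t=12: ready={A,B,C,D,E,F,G} → run A
t=13: ready={B,C,D,E,F,G} → run E
t=14: ready={B,C,D,E,F,G} → run E
t=15: ready={B,C,D,F,G} → run B
t=16: ready={B,C,D,F,G} → run B
t=17: ready={B,C,D,F,G} → run B
t=18: ready={B,C,D,F,G} → run B
t=19: ready={B,C,D,F,G} → run B
t=20: ready={C,D,F,G} → run F
t=21: ready={C,D,F,G} → run F
t=22: ready={C,D,F,G} → run F
t=23: ready={C,D,F,G} → run F
t=24: ready={C,D,F,G} → run F
t=25: ready={C,D,F,G} → run F
t=26: ready={C,D,G} → run C
t=27: ready={C,D,G} → run C
t=28: ready={C,D,G} → run C
t=29: ready={C,D,G} → run C
t=30: ready={C,D,G} → run C
t=31: ready={C,D,G} → run C
t=32: ready={C,D,G} → run C
t=33: ready={D,G} → run G
t=34: ready={D,G} → run G
t=35: ready={D,G} → run G
t=36: ready={D,G} → run G
t=37: ready={D,G} → run G
t=38: ready={D} → run D
t=39: ready={D} → run D
t=40: ready={D} → run D
t=41: ready={D} → run D
t=42: ready={D} → run D
t=43: ready={D} → run D
t=44: ready={D} → run D
t=45: ready={D} → run D
t=46: (idle)
t=47: (idle)
t=48: (idle)
t=49: (idle)

running at tick 38 = D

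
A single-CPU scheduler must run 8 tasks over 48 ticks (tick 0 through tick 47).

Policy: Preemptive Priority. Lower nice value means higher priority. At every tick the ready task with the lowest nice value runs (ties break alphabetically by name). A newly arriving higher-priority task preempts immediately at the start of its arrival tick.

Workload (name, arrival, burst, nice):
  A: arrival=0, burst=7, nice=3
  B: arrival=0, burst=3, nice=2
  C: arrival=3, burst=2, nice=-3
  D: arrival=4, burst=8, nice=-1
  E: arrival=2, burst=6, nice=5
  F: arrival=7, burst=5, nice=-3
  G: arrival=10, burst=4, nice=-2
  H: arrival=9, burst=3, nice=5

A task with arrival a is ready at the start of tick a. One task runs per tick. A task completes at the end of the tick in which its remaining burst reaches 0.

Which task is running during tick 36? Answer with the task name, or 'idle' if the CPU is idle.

running at tick 36 = H

t=0: ready={A,B} → run B
t=1: ready={A,B} → run B
t=2: ready={A,B,E} → run B
t=3: ready={A,C,E} → run C
t=4: ready={A,C,D,E} → run C
t=5: ready={A,D,E} → run D
t=6: ready={A,D,E} → run D
t=7: ready={A,D,E,F} → run F
t=8: ready={A,D,E,F} → run F
t=9: ready={A,D,E,F,H} → run F
t=10: ready={A,D,E,F,G,H} → run F
t=11: ready={A,D,E,F,G,H} → run F
t=12: ready={A,D,E,G,H} → run G
t=13: ready={A,D,E,G,H} → run G
t=14: ready={A,D,E,G,H} → run G
t=15: ready={A,D,E,G,H} → run G
t=16: ready={A,D,E,H} → run D
t=17: ready={A,D,E,H} → run D
t=18: ready={A,D,E,H} → run D
t=19: ready={A,D,E,H} → run D
t=20: ready={A,D,E,H} → run D
t=21: ready={A,D,E,H} → run D
t=22: ready={A,E,H} → run A
t=23: ready={A,E,H} → run A
t=24: ready={A,E,H} → run A
t=25: ready={A,E,H} → run A
t=26: ready={A,E,H} → run A
t=27: ready={A,E,H} → run A
t=28: ready={A,E,H} → run A
t=29: ready={E,H} → run E
t=30: ready={E,H} → run E
t=31: ready={E,H} → run E
t=32: ready={E,H} → run E
t=33: ready={E,H} → run E
t=34: ready={E,H} → run E
t=35: ready={H} → run H
t=36: ready={H} → run H
t=37: ready={H} → run H
t=38: (idle)
t=39: (idle)
t=40: (idle)
t=41: (idle)
t=42: (idle)
t=43: (idle)
t=44: (idle)
t=45: (idle)
t=46: (idle)
t=47: (idle)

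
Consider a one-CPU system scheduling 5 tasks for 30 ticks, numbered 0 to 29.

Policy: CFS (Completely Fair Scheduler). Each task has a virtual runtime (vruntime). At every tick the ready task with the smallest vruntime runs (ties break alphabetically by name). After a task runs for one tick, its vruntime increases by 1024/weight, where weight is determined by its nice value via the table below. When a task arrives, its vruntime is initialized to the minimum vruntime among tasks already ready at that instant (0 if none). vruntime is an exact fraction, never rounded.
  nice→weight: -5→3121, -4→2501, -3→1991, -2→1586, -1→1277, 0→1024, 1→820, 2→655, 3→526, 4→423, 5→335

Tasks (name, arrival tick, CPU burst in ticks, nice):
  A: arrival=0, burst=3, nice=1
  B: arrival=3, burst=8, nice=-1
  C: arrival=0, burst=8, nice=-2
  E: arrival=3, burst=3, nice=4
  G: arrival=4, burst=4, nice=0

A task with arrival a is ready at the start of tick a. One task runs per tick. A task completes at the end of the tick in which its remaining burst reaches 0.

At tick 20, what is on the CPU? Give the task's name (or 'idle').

running at tick 20 = B

t=0: vr[A=0 C=0] → run A
t=1: vr[A=256/205 C=0] → run C
t=2: vr[A=256/205 C=512/793] → run C
t=3: vr[A=256/205 B=256/205 C=1024/793 E=256/205] → run A
t=4: vr[A=512/205 B=256/205 C=1024/793 E=256/205 G=256/205] → run B
t=5: vr[A=512/205 B=536832/261785 C=1024/793 E=256/205 G=256/205] → run E
t=6: vr[A=512/205 B=536832/261785 C=1024/793 E=318208/86715 G=256/205] → run G
t=7: vr[A=512/205 B=536832/261785 C=1024/793 E=318208/86715 G=461/205] → run C
t=8: vr[A=512/205 B=536832/261785 C=1536/793 E=318208/86715 G=461/205] → run C
t=9: vr[A=512/205 B=536832/261785 C=2048/793 E=318208/86715 G=461/205] → run B
t=10: vr[A=512/205 B=746752/261785 C=2048/793 E=318208/86715 G=461/205] → run G
t=11: vr[A=512/205 B=746752/261785 C=2048/793 E=318208/86715 G=666/205] → run A
t=12: vr[B=746752/261785 C=2048/793 E=318208/86715 G=666/205] → run C
t=13: vr[B=746752/261785 C=2560/793 E=318208/86715 G=666/205] → run B
t=14: vr[B=956672/261785 C=2560/793 E=318208/86715 G=666/205] → run C
t=15: vr[B=956672/261785 C=3072/793 E=318208/86715 G=666/205] → run G
t=16: vr[B=956672/261785 C=3072/793 E=318208/86715 G=871/205] → run B
t=17: vr[B=1166592/261785 C=3072/793 E=318208/86715 G=871/205] → run E
t=18: vr[B=1166592/261785 C=3072/793 E=528128/86715 G=871/205] → run C
t=19: vr[B=1166592/261785 C=3584/793 E=528128/86715 G=871/205] → run G
t=20: vr[B=1166592/261785 C=3584/793 E=528128/86715] → run B
t=21: vr[B=1376512/261785 C=3584/793 E=528128/86715] → run C
t=22: vr[B=1376512/261785 E=528128/86715] → run B
t=23: vr[B=1586432/261785 E=528128/86715] → run B
t=24: vr[B=1796352/261785 E=528128/86715] → run E
t=25: vr[B=1796352/261785] → run B
t=26: (idle)
t=27: (idle)
t=28: (idle)
t=29: (idle)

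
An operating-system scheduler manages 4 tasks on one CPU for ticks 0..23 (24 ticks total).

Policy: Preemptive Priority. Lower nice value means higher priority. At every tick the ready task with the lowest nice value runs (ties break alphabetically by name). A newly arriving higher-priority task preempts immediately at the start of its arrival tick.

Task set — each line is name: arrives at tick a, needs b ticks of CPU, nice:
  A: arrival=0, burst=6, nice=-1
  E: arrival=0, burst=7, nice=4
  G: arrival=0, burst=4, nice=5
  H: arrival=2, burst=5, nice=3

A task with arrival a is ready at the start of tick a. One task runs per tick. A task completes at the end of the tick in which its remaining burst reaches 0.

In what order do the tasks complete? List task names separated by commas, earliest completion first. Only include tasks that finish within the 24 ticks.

completion order = A, H, E, G

t=0: ready={A,E,G} → run A
t=1: ready={A,E,G} → run A
t=2: ready={A,E,G,H} → run A
t=3: ready={A,E,G,H} → run A
t=4: ready={A,E,G,H} → run A
t=5: ready={A,E,G,H} → run A
t=6: ready={E,G,H} → run H
t=7: ready={E,G,H} → run H
t=8: ready={E,G,H} → run H
t=9: ready={E,G,H} → run H
t=10: ready={E,G,H} → run H
t=11: ready={E,G} → run E
t=12: ready={E,G} → run E
t=13: ready={E,G} → run E
t=14: ready={E,G} → run E
t=15: ready={E,G} → run E
t=16: ready={E,G} → run E
t=17: ready={E,G} → run E
t=18: ready={G} → run G
t=19: ready={G} → run G
t=20: ready={G} → run G
t=21: ready={G} → run G
t=22: (idle)
t=23: (idle)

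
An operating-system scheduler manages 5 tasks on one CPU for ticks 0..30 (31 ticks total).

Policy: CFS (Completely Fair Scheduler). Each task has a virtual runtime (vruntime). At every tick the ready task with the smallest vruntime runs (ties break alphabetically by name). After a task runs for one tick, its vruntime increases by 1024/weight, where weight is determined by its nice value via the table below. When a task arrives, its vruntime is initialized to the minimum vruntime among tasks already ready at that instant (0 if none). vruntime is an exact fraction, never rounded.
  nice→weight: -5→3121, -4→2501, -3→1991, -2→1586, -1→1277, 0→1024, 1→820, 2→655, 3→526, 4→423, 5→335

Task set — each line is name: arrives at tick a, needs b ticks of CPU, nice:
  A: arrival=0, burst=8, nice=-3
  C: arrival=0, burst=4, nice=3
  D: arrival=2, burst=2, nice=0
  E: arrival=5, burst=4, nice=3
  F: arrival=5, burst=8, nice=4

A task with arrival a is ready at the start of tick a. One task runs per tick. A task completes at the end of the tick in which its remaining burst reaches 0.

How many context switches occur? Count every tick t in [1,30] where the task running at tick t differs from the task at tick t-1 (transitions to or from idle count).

context switches = 20

t=0: vr[A=0 C=0] → run A
t=1: vr[A=1024/1991 C=0] → run C
t=2: vr[A=1024/1991 C=512/263 D=1024/1991] → run A
t=3: vr[A=2048/1991 C=512/263 D=1024/1991] → run D
t=4: vr[A=2048/1991 C=512/263 D=3015/1991] → run A
t=5: vr[A=3072/1991 C=512/263 D=3015/1991 E=3015/1991 F=3015/1991] → run D
t=6: vr[A=3072/1991 C=512/263 E=3015/1991 F=3015/1991] → run E
t=7: vr[A=3072/1991 C=512/263 E=1812337/523633 F=3015/1991] → run F
t=8: vr[A=3072/1991 C=512/263 E=1812337/523633 F=3314129/842193] → run A
t=9: vr[A=4096/1991 C=512/263 E=1812337/523633 F=3314129/842193] → run C
t=10: vr[A=4096/1991 C=1024/263 E=1812337/523633 F=3314129/842193] → run A
t=11: vr[A=5120/1991 C=1024/263 E=1812337/523633 F=3314129/842193] → run A
t=12: vr[A=6144/1991 C=1024/263 E=1812337/523633 F=3314129/842193] → run A
t=13: vr[A=7168/1991 C=1024/263 E=1812337/523633 F=3314129/842193] → run E
t=14: vr[A=7168/1991 C=1024/263 E=2831729/523633 F=3314129/842193] → run A
t=15: vr[C=1024/263 E=2831729/523633 F=3314129/842193] → run C
t=16: vr[C=1536/263 E=2831729/523633 F=3314129/842193] → run F
t=17: vr[C=1536/263 E=2831729/523633 F=5352913/842193] → run E
t=18: vr[C=1536/263 E=3851121/523633 F=5352913/842193] → run C
t=19: vr[E=3851121/523633 F=5352913/842193] → run F
t=20: vr[E=3851121/523633 F=2463899/280731] → run E
t=21: vr[F=2463899/280731] → run F
t=22: vr[F=9430481/842193] → run F
t=23: vr[F=11469265/842193] → run F
t=24: vr[F=4502683/280731] → run F
t=25: vr[F=15546833/842193] → run F
t=26: (idle)
t=27: (idle)
t=28: (idle)
t=29: (idle)
t=30: (idle)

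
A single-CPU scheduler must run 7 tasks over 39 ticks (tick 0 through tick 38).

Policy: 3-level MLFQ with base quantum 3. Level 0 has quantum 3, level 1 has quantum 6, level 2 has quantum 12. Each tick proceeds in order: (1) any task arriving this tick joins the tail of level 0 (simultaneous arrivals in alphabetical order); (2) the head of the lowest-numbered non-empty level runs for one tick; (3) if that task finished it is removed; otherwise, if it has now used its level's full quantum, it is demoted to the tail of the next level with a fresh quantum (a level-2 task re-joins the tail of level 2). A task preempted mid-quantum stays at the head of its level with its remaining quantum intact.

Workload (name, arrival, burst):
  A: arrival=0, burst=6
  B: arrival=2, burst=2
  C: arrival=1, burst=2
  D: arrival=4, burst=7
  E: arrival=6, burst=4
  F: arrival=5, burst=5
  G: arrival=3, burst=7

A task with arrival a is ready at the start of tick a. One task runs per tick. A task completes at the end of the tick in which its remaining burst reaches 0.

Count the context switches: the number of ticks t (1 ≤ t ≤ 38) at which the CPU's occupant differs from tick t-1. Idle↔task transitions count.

t=0: L0/L1/L2 = A/-/- → run A
t=1: L0/L1/L2 = AC/-/- → run A
t=2: L0/L1/L2 = ACB/-/- → run A
t=3: L0/L1/L2 = CBG/A/- → run C
t=4: L0/L1/L2 = CBGD/A/- → run C
t=5: L0/L1/L2 = BGDF/A/- → run B
t=6: L0/L1/L2 = BGDFE/A/- → run B
t=7: L0/L1/L2 = GDFE/A/- → run G
t=8: L0/L1/L2 = GDFE/A/- → run G
t=9: L0/L1/L2 = GDFE/A/- → run G
t=10: L0/L1/L2 = DFE/AG/- → run D
t=11: L0/L1/L2 = DFE/AG/- → run D
t=12: L0/L1/L2 = DFE/AG/- → run D
t=13: L0/L1/L2 = FE/AGD/- → run F
t=14: L0/L1/L2 = FE/AGD/- → run F
t=15: L0/L1/L2 = FE/AGD/- → run F
t=16: L0/L1/L2 = E/AGDF/- → run E
t=17: L0/L1/L2 = E/AGDF/- → run E
t=18: L0/L1/L2 = E/AGDF/- → run E
t=19: L0/L1/L2 = -/AGDFE/- → run A
t=20: L0/L1/L2 = -/AGDFE/- → run A
t=21: L0/L1/L2 = -/AGDFE/- → run A
t=22: L0/L1/L2 = -/GDFE/- → run G
t=23: L0/L1/L2 = -/GDFE/- → run G
t=24: L0/L1/L2 = -/GDFE/- → run G
t=25: L0/L1/L2 = -/GDFE/- → run G
t=26: L0/L1/L2 = -/DFE/- → run D
t=27: L0/L1/L2 = -/DFE/- → run D
t=28: L0/L1/L2 = -/DFE/- → run D
t=29: L0/L1/L2 = -/DFE/- → run D
t=30: L0/L1/L2 = -/FE/- → run F
t=31: L0/L1/L2 = -/FE/- → run F
t=32: L0/L1/L2 = -/E/- → run E
t=33: (idle)
t=34: (idle)
t=35: (idle)
t=36: (idle)
t=37: (idle)
t=38: (idle)

context switches = 12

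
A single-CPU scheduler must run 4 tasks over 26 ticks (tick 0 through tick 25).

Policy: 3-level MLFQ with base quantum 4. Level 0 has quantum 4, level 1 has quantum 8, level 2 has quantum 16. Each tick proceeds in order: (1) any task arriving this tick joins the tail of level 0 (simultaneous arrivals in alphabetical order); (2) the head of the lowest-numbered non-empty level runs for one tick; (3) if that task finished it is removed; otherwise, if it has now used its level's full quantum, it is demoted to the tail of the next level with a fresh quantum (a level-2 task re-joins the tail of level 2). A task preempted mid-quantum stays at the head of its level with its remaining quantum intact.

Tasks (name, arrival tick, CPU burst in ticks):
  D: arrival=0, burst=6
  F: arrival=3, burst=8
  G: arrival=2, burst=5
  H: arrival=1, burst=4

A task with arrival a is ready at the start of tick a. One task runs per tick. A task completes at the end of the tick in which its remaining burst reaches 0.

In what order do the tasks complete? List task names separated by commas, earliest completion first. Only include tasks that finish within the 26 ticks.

t=0: L0/L1/L2 = D/-/- → run D
t=1: L0/L1/L2 = DH/-/- → run D
t=2: L0/L1/L2 = DHG/-/- → run D
t=3: L0/L1/L2 = DHGF/-/- → run D
t=4: L0/L1/L2 = HGF/D/- → run H
t=5: L0/L1/L2 = HGF/D/- → run H
t=6: L0/L1/L2 = HGF/D/- → run H
t=7: L0/L1/L2 = HGF/D/- → run H
t=8: L0/L1/L2 = GF/D/- → run G
t=9: L0/L1/L2 = GF/D/- → run G
t=10: L0/L1/L2 = GF/D/- → run G
t=11: L0/L1/L2 = GF/D/- → run G
t=12: L0/L1/L2 = F/DG/- → run F
t=13: L0/L1/L2 = F/DG/- → run F
t=14: L0/L1/L2 = F/DG/- → run F
t=15: L0/L1/L2 = F/DG/- → run F
t=16: L0/L1/L2 = -/DGF/- → run D
t=17: L0/L1/L2 = -/DGF/- → run D
t=18: L0/L1/L2 = -/GF/- → run G
t=19: L0/L1/L2 = -/F/- → run F
t=20: L0/L1/L2 = -/F/- → run F
t=21: L0/L1/L2 = -/F/- → run F
t=22: L0/L1/L2 = -/F/- → run F
t=23: (idle)
t=24: (idle)
t=25: (idle)

completion order = H, D, G, F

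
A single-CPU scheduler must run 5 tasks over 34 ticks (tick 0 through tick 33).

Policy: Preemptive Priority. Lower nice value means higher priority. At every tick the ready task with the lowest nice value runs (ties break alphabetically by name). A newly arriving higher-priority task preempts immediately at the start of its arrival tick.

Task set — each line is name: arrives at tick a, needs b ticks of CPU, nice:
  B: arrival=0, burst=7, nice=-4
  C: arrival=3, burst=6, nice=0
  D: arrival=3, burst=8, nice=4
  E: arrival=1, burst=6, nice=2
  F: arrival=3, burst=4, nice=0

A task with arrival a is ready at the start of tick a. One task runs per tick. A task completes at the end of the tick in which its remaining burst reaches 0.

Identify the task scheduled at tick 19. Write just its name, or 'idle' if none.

running at tick 19 = E

t=0: ready={B} → run B
t=1: ready={B,E} → run B
t=2: ready={B,E} → run B
t=3: ready={B,C,D,E,F} → run B
t=4: ready={B,C,D,E,F} → run B
t=5: ready={B,C,D,E,F} → run B
t=6: ready={B,C,D,E,F} → run B
t=7: ready={C,D,E,F} → run C
t=8: ready={C,D,E,F} → run C
t=9: ready={C,D,E,F} → run C
t=10: ready={C,D,E,F} → run C
t=11: ready={C,D,E,F} → run C
t=12: ready={C,D,E,F} → run C
t=13: ready={D,E,F} → run F
t=14: ready={D,E,F} → run F
t=15: ready={D,E,F} → run F
t=16: ready={D,E,F} → run F
t=17: ready={D,E} → run E
t=18: ready={D,E} → run E
t=19: ready={D,E} → run E
t=20: ready={D,E} → run E
t=21: ready={D,E} → run E
t=22: ready={D,E} → run E
t=23: ready={D} → run D
t=24: ready={D} → run D
t=25: ready={D} → run D
t=26: ready={D} → run D
t=27: ready={D} → run D
t=28: ready={D} → run D
t=29: ready={D} → run D
t=30: ready={D} → run D
t=31: (idle)
t=32: (idle)
t=33: (idle)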